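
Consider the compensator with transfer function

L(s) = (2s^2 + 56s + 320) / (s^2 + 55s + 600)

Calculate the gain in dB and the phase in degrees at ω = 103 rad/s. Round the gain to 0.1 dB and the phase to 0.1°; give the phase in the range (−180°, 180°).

Substitute s = j103:
Numerator: 2(j103)^2 + 56(j103) + 320 = -20898 + j5768
Denominator: (j103)^2 + 55(j103) + 600 = -10009 + j5665
|N| = √(20898² + 5768²) ≈ 21679, ∠N ≈ 164.57°
|D| = √(10009² + 5665²) ≈ 11501, ∠D ≈ 150.49°
|L| = 21679 / 11501 ≈ 1.885
Gain = 20 log₁₀(1.885) ≈ 5.51 dB
∠L = 164.57° − 150.49° = 14.08°

5.5 dB, 14.1°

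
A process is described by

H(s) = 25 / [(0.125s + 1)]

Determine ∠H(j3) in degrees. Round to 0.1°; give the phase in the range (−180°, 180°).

At ω = 3 rad/s:
pole (1 + j3·0.125) = 1 + j0.375 → |·| ≈ 1.068, ∠ ≈ 20.56°
∠H = (0°) − (20.56°) = -20.56°

-20.6°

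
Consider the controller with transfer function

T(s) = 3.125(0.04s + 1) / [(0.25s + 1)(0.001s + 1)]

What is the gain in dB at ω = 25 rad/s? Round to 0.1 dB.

-3.1 dB

At ω = 25 rad/s:
zero (1 + j25·0.04) = 1 + j1 → |·| ≈ 1.4142, ∠ ≈ 45.00°
pole (1 + j25·0.25) = 1 + j6.25 → |·| ≈ 6.3295, ∠ ≈ 80.91°
pole (1 + j25·0.001) = 1 + j0.025 → |·| ≈ 1.0003, ∠ ≈ 1.43°
|T| = 3.125 · 1.4142 / (6.3295 · 1.0003) ≈ 0.69801
Gain = 20 log₁₀(0.69801) ≈ -3.12 dB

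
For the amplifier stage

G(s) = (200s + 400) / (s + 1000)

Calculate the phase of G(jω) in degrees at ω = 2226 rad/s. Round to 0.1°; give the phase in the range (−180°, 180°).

Substitute s = j2226:
Numerator: 200(j2226) + 400 = 400 + j445200
Denominator: (j2226) + 1000 = 1000 + j2226
|N| = √(400² + 445200²) ≈ 4.452e+05, ∠N ≈ 89.95°
|D| = √(1000² + 2226²) ≈ 2440.3, ∠D ≈ 65.81°
∠G = 89.95° − 65.81° = 24.14°

24.1°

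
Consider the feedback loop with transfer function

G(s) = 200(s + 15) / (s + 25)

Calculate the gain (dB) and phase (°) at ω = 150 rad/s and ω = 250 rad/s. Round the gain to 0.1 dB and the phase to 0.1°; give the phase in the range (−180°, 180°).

ω = 150: 45.9 dB, 3.8°; ω = 250: 46.0 dB, 2.3°

At s = jω = j150:
zero (s+15): 15 + j150 → |·| = √(15²+150²) = √22725 ≈ 150.75, ∠ = arctan(150/15) ≈ 84.29°
pole (s+25): 25 + j150 → |·| = √(25²+150²) = √23125 ≈ 152.07, ∠ = arctan(150/25) ≈ 80.54°
|G| = 200 · 150.75 / 152.07 ≈ 198.26
Gain = 20 log₁₀(198.26) ≈ 45.94 dB
∠G = 84.29° − 80.54° = 3.75°

At s = jω = j250:
zero (s+15): 15 + j250 → |·| = √(15²+250²) = √62725 ≈ 250.45, ∠ = arctan(250/15) ≈ 86.57°
pole (s+25): 25 + j250 → |·| = √(25²+250²) = √63125 ≈ 251.25, ∠ = arctan(250/25) ≈ 84.29°
|G| = 200 · 250.45 / 251.25 ≈ 199.36
Gain = 20 log₁₀(199.36) ≈ 45.99 dB
∠G = 86.57° − 84.29° = 2.28°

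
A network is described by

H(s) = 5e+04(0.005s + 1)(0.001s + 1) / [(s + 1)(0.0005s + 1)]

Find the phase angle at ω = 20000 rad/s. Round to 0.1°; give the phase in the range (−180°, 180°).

2.3°

At ω = 20000 rad/s:
zero (1 + j20000·0.005) = 1 + j100 → |·| ≈ 100, ∠ ≈ 89.43°
zero (1 + j20000·0.001) = 1 + j20 → |·| ≈ 20.025, ∠ ≈ 87.14°
pole (1 + j20000·1) = 1 + j20000 → |·| ≈ 20000, ∠ ≈ 90.00°
pole (1 + j20000·0.0005) = 1 + j10 → |·| ≈ 10.05, ∠ ≈ 84.29°
∠H = (89.43° + 87.14°) − (90.00° + 84.29°) = 2.28°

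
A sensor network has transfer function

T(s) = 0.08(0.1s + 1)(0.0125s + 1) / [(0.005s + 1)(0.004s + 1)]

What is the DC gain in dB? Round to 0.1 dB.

T(0) = 0.08 · 1 / 1 = 0.08
20 log₁₀(0.08) ≈ -21.94 dB

-21.9 dB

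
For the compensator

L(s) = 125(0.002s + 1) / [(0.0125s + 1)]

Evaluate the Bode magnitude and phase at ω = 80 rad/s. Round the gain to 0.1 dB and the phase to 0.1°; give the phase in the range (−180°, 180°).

At ω = 80 rad/s:
zero (1 + j80·0.002) = 1 + j0.16 → |·| ≈ 1.0127, ∠ ≈ 9.09°
pole (1 + j80·0.0125) = 1 + j1 → |·| ≈ 1.4142, ∠ ≈ 45.00°
|L| = 125 · 1.0127 / (1.4142) ≈ 89.512
Gain = 20 log₁₀(89.512) ≈ 39.04 dB
∠L = (9.09°) − (45.00°) = -35.91°

39.0 dB, -35.9°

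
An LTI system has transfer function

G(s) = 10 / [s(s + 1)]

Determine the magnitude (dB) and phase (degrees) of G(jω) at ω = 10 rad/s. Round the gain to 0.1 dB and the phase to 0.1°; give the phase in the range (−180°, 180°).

At s = jω = j10:
pole (s+1): 1 + j10 → |·| = √(1²+10²) = √101 ≈ 10.05, ∠ = arctan(10/1) ≈ 84.29°
pole at origin: |s| = 10, ∠ = 90.00° (in denominator)
|G| = 10 / 100.5 ≈ 0.099502
Gain = 20 log₁₀(0.099502) ≈ -20.04 dB
∠G = 0.00° − 174.29° = -174.29°

-20.0 dB, -174.3°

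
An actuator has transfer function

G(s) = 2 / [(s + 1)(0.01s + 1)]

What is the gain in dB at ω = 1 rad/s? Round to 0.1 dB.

At ω = 1 rad/s:
pole (1 + j1·1) = 1 + j1 → |·| ≈ 1.4142, ∠ ≈ 45.00°
pole (1 + j1·0.01) = 1 + j0.01 → |·| ≈ 1, ∠ ≈ 0.57°
|G| = 2 · 1 / (1.4142 · 1) ≈ 1.4142
Gain = 20 log₁₀(1.4142) ≈ 3.01 dB

3.0 dB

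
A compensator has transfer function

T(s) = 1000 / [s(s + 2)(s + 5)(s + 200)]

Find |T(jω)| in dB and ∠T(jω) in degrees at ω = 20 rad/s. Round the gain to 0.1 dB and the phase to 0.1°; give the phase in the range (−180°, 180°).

-64.4 dB, 104.0°

At s = jω = j20:
pole (s+2): 2 + j20 → |·| = √(2²+20²) = √404 ≈ 20.1, ∠ = arctan(20/2) ≈ 84.29°
pole (s+5): 5 + j20 → |·| = √(5²+20²) = √425 ≈ 20.616, ∠ = arctan(20/5) ≈ 75.96°
pole (s+200): 200 + j20 → |·| = √(200²+20²) = √40400 ≈ 201, ∠ = arctan(20/200) ≈ 5.71°
pole at origin: |s| = 20, ∠ = 90.00° (in denominator)
|T| = 1000 / 1.6658e+06 ≈ 0.00060031
Gain = 20 log₁₀(0.00060031) ≈ -64.43 dB
∠T = 0.00° − 255.96° = -255.96° ≡ 104.04° (principal value)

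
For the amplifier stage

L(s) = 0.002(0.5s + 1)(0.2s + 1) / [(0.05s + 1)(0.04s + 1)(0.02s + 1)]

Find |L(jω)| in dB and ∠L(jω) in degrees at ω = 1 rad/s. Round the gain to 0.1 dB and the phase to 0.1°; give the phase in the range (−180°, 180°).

At ω = 1 rad/s:
zero (1 + j1·0.5) = 1 + j0.5 → |·| ≈ 1.118, ∠ ≈ 26.57°
zero (1 + j1·0.2) = 1 + j0.2 → |·| ≈ 1.0198, ∠ ≈ 11.31°
pole (1 + j1·0.05) = 1 + j0.05 → |·| ≈ 1.0012, ∠ ≈ 2.86°
pole (1 + j1·0.04) = 1 + j0.04 → |·| ≈ 1.0008, ∠ ≈ 2.29°
pole (1 + j1·0.02) = 1 + j0.02 → |·| ≈ 1.0002, ∠ ≈ 1.15°
|L| = 0.002 · 1.118 · 1.0198 / (1.0012 · 1.0008 · 1.0002) ≈ 0.0022753
Gain = 20 log₁₀(0.0022753) ≈ -52.86 dB
∠L = (26.57° + 11.31°) − (2.86° + 2.29° + 1.15°) = 31.58°

-52.9 dB, 31.6°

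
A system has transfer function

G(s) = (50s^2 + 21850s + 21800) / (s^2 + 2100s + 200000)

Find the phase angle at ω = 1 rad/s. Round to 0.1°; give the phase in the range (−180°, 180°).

Substitute s = j1:
Numerator: 50(j1)^2 + 21850(j1) + 21800 = 21750 + j21850
Denominator: (j1)^2 + 2100(j1) + 200000 = 199999 + j2100
|N| = √(21750² + 21850²) ≈ 30830, ∠N ≈ 45.13°
|D| = √(199999² + 2100²) ≈ 2.0001e+05, ∠D ≈ 0.60°
∠G = 45.13° − 0.60° = 44.53°

44.5°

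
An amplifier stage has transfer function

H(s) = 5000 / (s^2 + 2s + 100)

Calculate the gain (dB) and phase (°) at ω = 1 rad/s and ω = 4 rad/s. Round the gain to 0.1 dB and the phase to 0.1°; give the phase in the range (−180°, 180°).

ω = 1: 34.1 dB, -1.2°; ω = 4: 35.5 dB, -5.4°

At s = jω = j1:
quadratic: (j1)² + 2·j1 + 100 = 99 + j2 → |·| ≈ 99.02, ∠ ≈ 1.16°
|H| = 5000 / 99.02 ≈ 50.495
Gain = 20 log₁₀(50.495) ≈ 34.06 dB
∠H = 0.00° − 1.16° = -1.16°

At s = jω = j4:
quadratic: (j4)² + 2·j4 + 100 = 84 + j8 → |·| ≈ 84.38, ∠ ≈ 5.44°
|H| = 5000 / 84.38 ≈ 59.256
Gain = 20 log₁₀(59.256) ≈ 35.45 dB
∠H = 0.00° − 5.44° = -5.44°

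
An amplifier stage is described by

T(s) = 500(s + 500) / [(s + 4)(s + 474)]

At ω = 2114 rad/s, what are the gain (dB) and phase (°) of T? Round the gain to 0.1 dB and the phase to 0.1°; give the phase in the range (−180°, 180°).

-12.5 dB, -90.6°

At s = jω = j2114:
zero (s+500): 500 + j2114 → |·| = √(500²+2114²) = √4718996 ≈ 2172.3, ∠ = arctan(2114/500) ≈ 76.69°
pole (s+4): 4 + j2114 → |·| = √(4²+2114²) = √4469012 ≈ 2114, ∠ = arctan(2114/4) ≈ 89.89°
pole (s+474): 474 + j2114 → |·| = √(474²+2114²) = √4693672 ≈ 2166.5, ∠ = arctan(2114/474) ≈ 77.36°
|T| = 500 · 2172.3 / 4.58e+06 ≈ 0.23715
Gain = 20 log₁₀(0.23715) ≈ -12.50 dB
∠T = 76.69° − 167.25° = -90.56°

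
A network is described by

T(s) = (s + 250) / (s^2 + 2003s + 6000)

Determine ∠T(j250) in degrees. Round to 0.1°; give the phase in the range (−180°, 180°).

-51.4°

Substitute s = j250:
Numerator: (j250) + 250 = 250 + j250
Denominator: (j250)^2 + 2003(j250) + 6000 = -56500 + j500750
|N| = √(250² + 250²) ≈ 353.55, ∠N ≈ 45.00°
|D| = √(56500² + 500750²) ≈ 5.0393e+05, ∠D ≈ 96.44°
∠T = 45.00° − 96.44° = -51.44°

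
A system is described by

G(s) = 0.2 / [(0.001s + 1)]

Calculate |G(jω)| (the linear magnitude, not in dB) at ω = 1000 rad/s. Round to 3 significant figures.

0.141

At ω = 1000 rad/s:
pole (1 + j1000·0.001) = 1 + j1 → |·| ≈ 1.4142, ∠ ≈ 45.00°
|G| = 0.2 · 1 / (1.4142) ≈ 0.14142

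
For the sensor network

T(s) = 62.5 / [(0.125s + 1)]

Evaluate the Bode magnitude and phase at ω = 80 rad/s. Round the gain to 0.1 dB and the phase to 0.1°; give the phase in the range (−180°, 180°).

At ω = 80 rad/s:
pole (1 + j80·0.125) = 1 + j10 → |·| ≈ 10.05, ∠ ≈ 84.29°
|T| = 62.5 · 1 / (10.05) ≈ 6.2189
Gain = 20 log₁₀(6.2189) ≈ 15.87 dB
∠T = (0°) − (84.29°) = -84.29°

15.9 dB, -84.3°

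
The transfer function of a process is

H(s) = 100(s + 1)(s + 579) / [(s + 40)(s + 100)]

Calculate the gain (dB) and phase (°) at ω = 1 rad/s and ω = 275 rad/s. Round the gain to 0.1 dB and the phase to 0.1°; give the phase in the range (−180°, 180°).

ω = 1: 26.2 dB, 43.1°; ω = 275: 46.7 dB, -36.5°

At s = jω = j1:
zero (s+1): 1 + j1 → |·| = √(1²+1²) = √2 ≈ 1.4142, ∠ = arctan(1/1) ≈ 45.00°
zero (s+579): 579 + j1 → |·| = √(579²+1²) = √335242 ≈ 579, ∠ = arctan(1/579) ≈ 0.10°
pole (s+40): 40 + j1 → |·| = √(40²+1²) = √1601 ≈ 40.012, ∠ = arctan(1/40) ≈ 1.43°
pole (s+100): 100 + j1 → |·| = √(100²+1²) = √10001 ≈ 100, ∠ = arctan(1/100) ≈ 0.57°
|H| = 100 · 818.82 / 4001.2 ≈ 20.464
Gain = 20 log₁₀(20.464) ≈ 26.22 dB
∠H = 45.10° − 2.00° = 43.10°

At s = jω = j275:
zero (s+1): 1 + j275 → |·| = √(1²+275²) = √75626 ≈ 275, ∠ = arctan(275/1) ≈ 89.79°
zero (s+579): 579 + j275 → |·| = √(579²+275²) = √410866 ≈ 640.99, ∠ = arctan(275/579) ≈ 25.41°
pole (s+40): 40 + j275 → |·| = √(40²+275²) = √77225 ≈ 277.89, ∠ = arctan(275/40) ≈ 81.72°
pole (s+100): 100 + j275 → |·| = √(100²+275²) = √85625 ≈ 292.62, ∠ = arctan(275/100) ≈ 70.02°
|H| = 100 · 1.7627e+05 / 81316 ≈ 216.77
Gain = 20 log₁₀(216.77) ≈ 46.72 dB
∠H = 115.20° − 151.74° = -36.54°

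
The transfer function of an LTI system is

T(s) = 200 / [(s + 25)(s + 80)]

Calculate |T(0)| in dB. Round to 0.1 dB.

T(0) = 200 / (25·80) = 0.1
20 log₁₀(0.1) ≈ -20.00 dB

-20.0 dB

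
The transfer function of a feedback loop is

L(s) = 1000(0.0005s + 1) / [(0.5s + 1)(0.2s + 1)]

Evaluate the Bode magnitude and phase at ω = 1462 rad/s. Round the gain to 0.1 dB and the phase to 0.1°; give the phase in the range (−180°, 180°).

At ω = 1462 rad/s:
zero (1 + j1462·0.0005) = 1 + j0.731 → |·| ≈ 1.2387, ∠ ≈ 36.17°
pole (1 + j1462·0.5) = 1 + j731 → |·| ≈ 731, ∠ ≈ 89.92°
pole (1 + j1462·0.2) = 1 + j292.4 → |·| ≈ 292.4, ∠ ≈ 89.80°
|L| = 1000 · 1.2387 / (731 · 292.4) ≈ 0.0057952
Gain = 20 log₁₀(0.0057952) ≈ -44.74 dB
∠L = (36.17°) − (89.92° + 89.80°) = -143.55°

-44.7 dB, -143.6°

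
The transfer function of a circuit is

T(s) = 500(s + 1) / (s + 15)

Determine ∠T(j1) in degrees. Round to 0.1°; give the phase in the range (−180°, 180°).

At s = jω = j1:
zero (s+1): 1 + j1 → |·| = √(1²+1²) = √2 ≈ 1.4142, ∠ = arctan(1/1) ≈ 45.00°
pole (s+15): 15 + j1 → |·| = √(15²+1²) = √226 ≈ 15.033, ∠ = arctan(1/15) ≈ 3.81°
∠T = 45.00° − 3.81° = 41.19°

41.2°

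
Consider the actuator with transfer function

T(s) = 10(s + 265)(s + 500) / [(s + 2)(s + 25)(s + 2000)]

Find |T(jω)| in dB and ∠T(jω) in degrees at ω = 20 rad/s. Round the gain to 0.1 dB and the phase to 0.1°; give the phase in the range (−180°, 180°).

0.3 dB, -116.9°

At s = jω = j20:
zero (s+265): 265 + j20 → |·| = √(265²+20²) = √70625 ≈ 265.75, ∠ = arctan(20/265) ≈ 4.32°
zero (s+500): 500 + j20 → |·| = √(500²+20²) = √250400 ≈ 500.4, ∠ = arctan(20/500) ≈ 2.29°
pole (s+2): 2 + j20 → |·| = √(2²+20²) = √404 ≈ 20.1, ∠ = arctan(20/2) ≈ 84.29°
pole (s+25): 25 + j20 → |·| = √(25²+20²) = √1025 ≈ 32.016, ∠ = arctan(20/25) ≈ 38.66°
pole (s+2000): 2000 + j20 → |·| = √(2000²+20²) = √4000400 ≈ 2000.1, ∠ = arctan(20/2000) ≈ 0.57°
|T| = 10 · 1.3298e+05 / 1.2871e+06 ≈ 1.0332
Gain = 20 log₁₀(1.0332) ≈ 0.28 dB
∠T = 6.61° − 123.52° = -116.91°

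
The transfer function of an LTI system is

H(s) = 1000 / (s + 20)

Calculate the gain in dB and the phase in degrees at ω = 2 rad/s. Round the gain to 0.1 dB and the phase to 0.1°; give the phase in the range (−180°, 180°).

33.9 dB, -5.7°

Substitute s = j2:
Numerator: 1000 = 1000 + j0
Denominator: (j2) + 20 = 20 + j2
|N| = √(1000² + 0²) ≈ 1000, ∠N ≈ 0.00°
|D| = √(20² + 2²) ≈ 20.1, ∠D ≈ 5.71°
|H| = 1000 / 20.1 ≈ 49.751
Gain = 20 log₁₀(49.751) ≈ 33.94 dB
∠H = 0.00° − 5.71° = -5.71°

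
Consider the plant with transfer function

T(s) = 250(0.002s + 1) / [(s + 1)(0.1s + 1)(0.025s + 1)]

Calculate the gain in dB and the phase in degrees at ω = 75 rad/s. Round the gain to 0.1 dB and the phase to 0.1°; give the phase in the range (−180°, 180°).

-13.6 dB, 135.0°

At ω = 75 rad/s:
zero (1 + j75·0.002) = 1 + j0.15 → |·| ≈ 1.0112, ∠ ≈ 8.53°
pole (1 + j75·1) = 1 + j75 → |·| ≈ 75.007, ∠ ≈ 89.24°
pole (1 + j75·0.1) = 1 + j7.5 → |·| ≈ 7.5664, ∠ ≈ 82.41°
pole (1 + j75·0.025) = 1 + j1.875 → |·| ≈ 2.125, ∠ ≈ 61.93°
|T| = 250 · 1.0112 / (75.007 · 7.5664 · 2.125) ≈ 0.20962
Gain = 20 log₁₀(0.20962) ≈ -13.57 dB
∠T = (8.53°) − (89.24° + 82.41° + 61.93°) = -225.05° ≡ 134.95° (principal value)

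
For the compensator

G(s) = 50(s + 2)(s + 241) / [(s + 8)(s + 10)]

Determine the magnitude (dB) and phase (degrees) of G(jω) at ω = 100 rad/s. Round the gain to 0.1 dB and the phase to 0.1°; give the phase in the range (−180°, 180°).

42.2 dB, -58.3°

At s = jω = j100:
zero (s+2): 2 + j100 → |·| = √(2²+100²) = √10004 ≈ 100.02, ∠ = arctan(100/2) ≈ 88.85°
zero (s+241): 241 + j100 → |·| = √(241²+100²) = √68081 ≈ 260.92, ∠ = arctan(100/241) ≈ 22.54°
pole (s+8): 8 + j100 → |·| = √(8²+100²) = √10064 ≈ 100.32, ∠ = arctan(100/8) ≈ 85.43°
pole (s+10): 10 + j100 → |·| = √(10²+100²) = √10100 ≈ 100.5, ∠ = arctan(100/10) ≈ 84.29°
|G| = 50 · 26097 / 10082 ≈ 129.42
Gain = 20 log₁₀(129.42) ≈ 42.24 dB
∠G = 111.39° − 169.72° = -58.33°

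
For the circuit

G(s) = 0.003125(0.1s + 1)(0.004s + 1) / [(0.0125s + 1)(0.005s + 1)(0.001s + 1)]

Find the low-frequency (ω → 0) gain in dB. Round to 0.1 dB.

-50.1 dB

G(0) = 0.003125 · 1 / 1 = 0.003125
20 log₁₀(0.003125) ≈ -50.10 dB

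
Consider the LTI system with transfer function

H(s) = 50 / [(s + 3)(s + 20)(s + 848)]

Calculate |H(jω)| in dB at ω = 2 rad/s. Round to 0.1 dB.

-61.8 dB

At s = jω = j2:
pole (s+3): 3 + j2 → |·| = √(3²+2²) = √13 ≈ 3.6056, ∠ = arctan(2/3) ≈ 33.69°
pole (s+20): 20 + j2 → |·| = √(20²+2²) = √404 ≈ 20.1, ∠ = arctan(2/20) ≈ 5.71°
pole (s+848): 848 + j2 → |·| = √(848²+2²) = √719108 ≈ 848, ∠ = arctan(2/848) ≈ 0.14°
|H| = 50 / 61457 ≈ 0.00081358
Gain = 20 log₁₀(0.00081358) ≈ -61.79 dB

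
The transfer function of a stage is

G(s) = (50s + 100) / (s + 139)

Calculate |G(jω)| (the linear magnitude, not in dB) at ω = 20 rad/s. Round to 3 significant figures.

Substitute s = j20:
Numerator: 50(j20) + 100 = 100 + j1000
Denominator: (j20) + 139 = 139 + j20
|N| = √(100² + 1000²) ≈ 1005, ∠N ≈ 84.29°
|D| = √(139² + 20²) ≈ 140.43, ∠D ≈ 8.19°
|G| = 1005 / 140.43 ≈ 7.1566

7.16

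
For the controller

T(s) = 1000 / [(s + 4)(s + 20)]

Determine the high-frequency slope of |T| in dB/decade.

-40 dB/decade

Each pole contributes −20 dB/decade at high frequency; each zero contributes +20 dB/decade.
Net: 0 zero(s) − 2 pole(s) → -40 dB/decade.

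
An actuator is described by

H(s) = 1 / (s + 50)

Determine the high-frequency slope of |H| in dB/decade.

Each pole contributes −20 dB/decade at high frequency; each zero contributes +20 dB/decade.
Net: 0 zero(s) − 1 pole(s) → -20 dB/decade.

-20 dB/decade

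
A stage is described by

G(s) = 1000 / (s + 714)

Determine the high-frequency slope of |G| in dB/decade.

-20 dB/decade

Each pole contributes −20 dB/decade at high frequency; each zero contributes +20 dB/decade.
Net: 0 zero(s) − 1 pole(s) → -20 dB/decade.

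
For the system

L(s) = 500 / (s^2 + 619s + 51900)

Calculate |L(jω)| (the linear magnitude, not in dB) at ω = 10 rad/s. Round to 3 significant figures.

0.00958

Substitute s = j10:
Numerator: 500 = 500 + j0
Denominator: (j10)^2 + 619(j10) + 51900 = 51800 + j6190
|N| = √(500² + 0²) ≈ 500, ∠N ≈ 0.00°
|D| = √(51800² + 6190²) ≈ 52169, ∠D ≈ 6.81°
|L| = 500 / 52169 ≈ 0.0095842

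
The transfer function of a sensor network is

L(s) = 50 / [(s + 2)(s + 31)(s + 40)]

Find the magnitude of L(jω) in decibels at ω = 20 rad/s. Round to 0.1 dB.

At s = jω = j20:
pole (s+2): 2 + j20 → |·| = √(2²+20²) = √404 ≈ 20.1, ∠ = arctan(20/2) ≈ 84.29°
pole (s+31): 31 + j20 → |·| = √(31²+20²) = √1361 ≈ 36.892, ∠ = arctan(20/31) ≈ 32.83°
pole (s+40): 40 + j20 → |·| = √(40²+20²) = √2000 ≈ 44.721, ∠ = arctan(20/40) ≈ 26.57°
|L| = 50 / 33162 ≈ 0.0015077
Gain = 20 log₁₀(0.0015077) ≈ -56.43 dB

-56.4 dB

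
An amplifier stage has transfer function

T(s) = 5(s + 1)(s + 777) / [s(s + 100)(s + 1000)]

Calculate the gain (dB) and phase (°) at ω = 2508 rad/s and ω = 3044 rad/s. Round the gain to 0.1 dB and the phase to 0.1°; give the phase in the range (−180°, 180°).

ω = 2508: -54.3 dB, -83.2°; ω = 3044: -55.9 dB, -84.3°

At s = jω = j2508:
zero (s+1): 1 + j2508 → |·| = √(1²+2508²) = √6290065 ≈ 2508, ∠ = arctan(2508/1) ≈ 89.98°
zero (s+777): 777 + j2508 → |·| = √(777²+2508²) = √6893793 ≈ 2625.6, ∠ = arctan(2508/777) ≈ 72.79°
pole (s+100): 100 + j2508 → |·| = √(100²+2508²) = √6300064 ≈ 2510, ∠ = arctan(2508/100) ≈ 87.72°
pole (s+1000): 1000 + j2508 → |·| = √(1000²+2508²) = √7290064 ≈ 2700, ∠ = arctan(2508/1000) ≈ 68.26°
pole at origin: |s| = 2508, ∠ = 90.00° (in denominator)
|T| = 5 · 6.585e+06 / 1.6997e+10 ≈ 0.0019371
Gain = 20 log₁₀(0.0019371) ≈ -54.26 dB
∠T = 162.77° − 245.98° = -83.21°

At s = jω = j3044:
zero (s+1): 1 + j3044 → |·| = √(1²+3044²) = √9265937 ≈ 3044, ∠ = arctan(3044/1) ≈ 89.98°
zero (s+777): 777 + j3044 → |·| = √(777²+3044²) = √9869665 ≈ 3141.6, ∠ = arctan(3044/777) ≈ 75.68°
pole (s+100): 100 + j3044 → |·| = √(100²+3044²) = √9275936 ≈ 3045.6, ∠ = arctan(3044/100) ≈ 88.12°
pole (s+1000): 1000 + j3044 → |·| = √(1000²+3044²) = √10265936 ≈ 3204, ∠ = arctan(3044/1000) ≈ 71.81°
pole at origin: |s| = 3044, ∠ = 90.00° (in denominator)
|T| = 5 · 9.563e+06 / 2.9704e+10 ≈ 0.0016097
Gain = 20 log₁₀(0.0016097) ≈ -55.87 dB
∠T = 165.66° − 249.93° = -84.27°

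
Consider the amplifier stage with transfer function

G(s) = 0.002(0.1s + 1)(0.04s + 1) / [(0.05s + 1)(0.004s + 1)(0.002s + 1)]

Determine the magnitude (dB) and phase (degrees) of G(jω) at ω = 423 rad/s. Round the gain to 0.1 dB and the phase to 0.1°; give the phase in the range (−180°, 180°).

At ω = 423 rad/s:
zero (1 + j423·0.1) = 1 + j42.3 → |·| ≈ 42.312, ∠ ≈ 88.65°
zero (1 + j423·0.04) = 1 + j16.92 → |·| ≈ 16.95, ∠ ≈ 86.62°
pole (1 + j423·0.05) = 1 + j21.15 → |·| ≈ 21.174, ∠ ≈ 87.29°
pole (1 + j423·0.004) = 1 + j1.692 → |·| ≈ 1.9654, ∠ ≈ 59.42°
pole (1 + j423·0.002) = 1 + j0.846 → |·| ≈ 1.3099, ∠ ≈ 40.23°
|G| = 0.002 · 42.312 · 16.95 / (21.174 · 1.9654 · 1.3099) ≈ 0.026313
Gain = 20 log₁₀(0.026313) ≈ -31.60 dB
∠G = (88.65° + 86.62°) − (87.29° + 59.42° + 40.23°) = -11.67°

-31.6 dB, -11.7°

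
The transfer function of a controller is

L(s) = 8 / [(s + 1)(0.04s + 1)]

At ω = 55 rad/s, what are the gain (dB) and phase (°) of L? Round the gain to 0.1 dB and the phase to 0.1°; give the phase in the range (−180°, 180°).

At ω = 55 rad/s:
pole (1 + j55·1) = 1 + j55 → |·| ≈ 55.009, ∠ ≈ 88.96°
pole (1 + j55·0.04) = 1 + j2.2 → |·| ≈ 2.4166, ∠ ≈ 65.56°
|L| = 8 · 1 / (55.009 · 2.4166) ≈ 0.06018
Gain = 20 log₁₀(0.06018) ≈ -24.41 dB
∠L = (0°) − (88.96° + 65.56°) = -154.52°

-24.4 dB, -154.5°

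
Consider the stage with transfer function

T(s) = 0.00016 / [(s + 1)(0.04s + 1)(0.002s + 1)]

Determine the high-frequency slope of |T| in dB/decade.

Each pole contributes −20 dB/decade at high frequency; each zero contributes +20 dB/decade.
Net: 0 zero(s) − 3 pole(s) → -60 dB/decade.

-60 dB/decade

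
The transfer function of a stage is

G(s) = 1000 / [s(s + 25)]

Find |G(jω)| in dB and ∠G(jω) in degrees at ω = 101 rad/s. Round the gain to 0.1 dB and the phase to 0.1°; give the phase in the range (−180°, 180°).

-20.4 dB, -166.1°

At s = jω = j101:
pole (s+25): 25 + j101 → |·| = √(25²+101²) = √10826 ≈ 104.05, ∠ = arctan(101/25) ≈ 76.10°
pole at origin: |s| = 101, ∠ = 90.00° (in denominator)
|G| = 1000 / 10509 ≈ 0.095157
Gain = 20 log₁₀(0.095157) ≈ -20.43 dB
∠G = 0.00° − 166.10° = -166.10°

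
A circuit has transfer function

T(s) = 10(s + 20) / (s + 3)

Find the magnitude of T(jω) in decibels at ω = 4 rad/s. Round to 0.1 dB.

At s = jω = j4:
zero (s+20): 20 + j4 → |·| = √(20²+4²) = √416 ≈ 20.396, ∠ = arctan(4/20) ≈ 11.31°
pole (s+3): 3 + j4 → |·| = √(3²+4²) = √25 ≈ 5, ∠ = arctan(4/3) ≈ 53.13°
|T| = 10 · 20.396 / 5 ≈ 40.792
Gain = 20 log₁₀(40.792) ≈ 32.21 dB

32.2 dB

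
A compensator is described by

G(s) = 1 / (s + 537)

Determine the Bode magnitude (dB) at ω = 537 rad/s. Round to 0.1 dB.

-57.6 dB

At s = jω = j537:
pole (s+537): 537 + j537 → |·| = √(537²+537²) = √576738 ≈ 759.43, ∠ = arctan(537/537) ≈ 45.00°
|G| = 1 / 759.43 ≈ 0.0013168
Gain = 20 log₁₀(0.0013168) ≈ -57.61 dB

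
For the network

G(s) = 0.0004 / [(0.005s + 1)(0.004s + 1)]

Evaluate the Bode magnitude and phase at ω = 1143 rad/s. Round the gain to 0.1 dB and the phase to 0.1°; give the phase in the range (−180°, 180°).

-96.6 dB, -157.7°

At ω = 1143 rad/s:
pole (1 + j1143·0.005) = 1 + j5.715 → |·| ≈ 5.8018, ∠ ≈ 80.07°
pole (1 + j1143·0.004) = 1 + j4.572 → |·| ≈ 4.6801, ∠ ≈ 77.66°
|G| = 0.0004 · 1 / (5.8018 · 4.6801) ≈ 1.4731e-05
Gain = 20 log₁₀(1.4731e-05) ≈ -96.64 dB
∠G = (0°) − (80.07° + 77.66°) = -157.73°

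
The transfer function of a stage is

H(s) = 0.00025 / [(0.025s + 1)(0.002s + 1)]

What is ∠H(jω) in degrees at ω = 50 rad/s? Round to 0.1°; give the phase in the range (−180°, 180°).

At ω = 50 rad/s:
pole (1 + j50·0.025) = 1 + j1.25 → |·| ≈ 1.6008, ∠ ≈ 51.34°
pole (1 + j50·0.002) = 1 + j0.1 → |·| ≈ 1.005, ∠ ≈ 5.71°
∠H = (0°) − (51.34° + 5.71°) = -57.05°

-57.1°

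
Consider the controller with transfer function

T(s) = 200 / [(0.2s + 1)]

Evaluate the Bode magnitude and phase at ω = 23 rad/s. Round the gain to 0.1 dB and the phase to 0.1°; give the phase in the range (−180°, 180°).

At ω = 23 rad/s:
pole (1 + j23·0.2) = 1 + j4.6 → |·| ≈ 4.7074, ∠ ≈ 77.74°
|T| = 200 · 1 / (4.7074) ≈ 42.486
Gain = 20 log₁₀(42.486) ≈ 32.56 dB
∠T = (0°) − (77.74°) = -77.74°

32.6 dB, -77.7°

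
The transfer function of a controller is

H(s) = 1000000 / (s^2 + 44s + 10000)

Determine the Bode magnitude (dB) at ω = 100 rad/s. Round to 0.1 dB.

At s = jω = j100:
quadratic: (j100)² + 44·j100 + 10000 = 0 + j4400 → |·| ≈ 4400, ∠ ≈ 90.00°
|H| = 1000000 / 4400 ≈ 227.27
Gain = 20 log₁₀(227.27) ≈ 47.13 dB

47.1 dB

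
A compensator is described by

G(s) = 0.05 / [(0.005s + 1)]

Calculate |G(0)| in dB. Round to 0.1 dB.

G(0) = 0.05 · 1 / 1 = 0.05
20 log₁₀(0.05) ≈ -26.02 dB

-26.0 dB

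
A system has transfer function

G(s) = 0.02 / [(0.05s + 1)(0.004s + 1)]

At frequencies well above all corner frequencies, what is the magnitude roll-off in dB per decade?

Each pole contributes −20 dB/decade at high frequency; each zero contributes +20 dB/decade.
Net: 0 zero(s) − 2 pole(s) → -40 dB/decade.

-40 dB/decade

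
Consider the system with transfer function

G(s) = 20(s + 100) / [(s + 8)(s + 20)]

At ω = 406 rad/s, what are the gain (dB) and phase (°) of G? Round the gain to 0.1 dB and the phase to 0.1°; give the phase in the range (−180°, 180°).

-25.9 dB, -99.9°

At s = jω = j406:
zero (s+100): 100 + j406 → |·| = √(100²+406²) = √174836 ≈ 418.13, ∠ = arctan(406/100) ≈ 76.16°
pole (s+8): 8 + j406 → |·| = √(8²+406²) = √164900 ≈ 406.08, ∠ = arctan(406/8) ≈ 88.87°
pole (s+20): 20 + j406 → |·| = √(20²+406²) = √165236 ≈ 406.49, ∠ = arctan(406/20) ≈ 87.18°
|G| = 20 · 418.13 / 1.6507e+05 ≈ 0.050661
Gain = 20 log₁₀(0.050661) ≈ -25.91 dB
∠G = 76.16° − 176.05° = -99.89°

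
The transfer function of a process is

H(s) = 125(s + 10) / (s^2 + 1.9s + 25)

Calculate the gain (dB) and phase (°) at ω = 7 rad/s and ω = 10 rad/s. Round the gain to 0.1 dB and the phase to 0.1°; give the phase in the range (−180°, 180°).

At s = jω = j7:
zero (s+10): 10 + j7 → |·| = √(10²+7²) = √149 ≈ 12.207, ∠ = arctan(7/10) ≈ 34.99°
quadratic: (j7)² + 1.9·j7 + 25 = -24 + j13.3 → |·| ≈ 27.439, ∠ ≈ 151.01°
|H| = 125 · 12.207 / 27.439 ≈ 55.61
Gain = 20 log₁₀(55.61) ≈ 34.90 dB
∠H = 34.99° − 151.01° = -116.02°

At s = jω = j10:
zero (s+10): 10 + j10 → |·| = √(10²+10²) = √200 ≈ 14.142, ∠ = arctan(10/10) ≈ 45.00°
quadratic: (j10)² + 1.9·j10 + 25 = -75 + j19 → |·| ≈ 77.369, ∠ ≈ 165.78°
|H| = 125 · 14.142 / 77.369 ≈ 22.848
Gain = 20 log₁₀(22.848) ≈ 27.18 dB
∠H = 45.00° − 165.78° = -120.78°

ω = 7: 34.9 dB, -116.0°; ω = 10: 27.2 dB, -120.8°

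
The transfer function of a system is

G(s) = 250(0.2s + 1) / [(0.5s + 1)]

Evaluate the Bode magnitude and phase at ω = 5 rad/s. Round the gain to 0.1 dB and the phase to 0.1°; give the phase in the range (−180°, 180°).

42.4 dB, -23.2°

At ω = 5 rad/s:
zero (1 + j5·0.2) = 1 + j1 → |·| ≈ 1.4142, ∠ ≈ 45.00°
pole (1 + j5·0.5) = 1 + j2.5 → |·| ≈ 2.6926, ∠ ≈ 68.20°
|G| = 250 · 1.4142 / (2.6926) ≈ 131.3
Gain = 20 log₁₀(131.3) ≈ 42.37 dB
∠G = (45.00°) − (68.20°) = -23.20°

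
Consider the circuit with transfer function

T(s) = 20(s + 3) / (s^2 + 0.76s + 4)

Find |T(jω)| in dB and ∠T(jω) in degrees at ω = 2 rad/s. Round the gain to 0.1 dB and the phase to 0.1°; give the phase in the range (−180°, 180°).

33.5 dB, -56.3°

At s = jω = j2:
zero (s+3): 3 + j2 → |·| = √(3²+2²) = √13 ≈ 3.6056, ∠ = arctan(2/3) ≈ 33.69°
quadratic: (j2)² + 0.76·j2 + 4 = 0 + j1.52 → |·| ≈ 1.52, ∠ ≈ 90.00°
|T| = 20 · 3.6056 / 1.52 ≈ 47.442
Gain = 20 log₁₀(47.442) ≈ 33.52 dB
∠T = 33.69° − 90.00° = -56.31°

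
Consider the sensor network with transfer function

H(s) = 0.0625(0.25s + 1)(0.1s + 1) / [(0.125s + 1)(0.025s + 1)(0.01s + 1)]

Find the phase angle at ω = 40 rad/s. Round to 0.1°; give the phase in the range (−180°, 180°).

At ω = 40 rad/s:
zero (1 + j40·0.25) = 1 + j10 → |·| ≈ 10.05, ∠ ≈ 84.29°
zero (1 + j40·0.1) = 1 + j4 → |·| ≈ 4.1231, ∠ ≈ 75.96°
pole (1 + j40·0.125) = 1 + j5 → |·| ≈ 5.099, ∠ ≈ 78.69°
pole (1 + j40·0.025) = 1 + j1 → |·| ≈ 1.4142, ∠ ≈ 45.00°
pole (1 + j40·0.01) = 1 + j0.4 → |·| ≈ 1.077, ∠ ≈ 21.80°
∠H = (84.29° + 75.96°) − (78.69° + 45.00° + 21.80°) = 14.76°

14.8°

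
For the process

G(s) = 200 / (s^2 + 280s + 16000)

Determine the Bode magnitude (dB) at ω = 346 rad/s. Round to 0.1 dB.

Substitute s = j346:
Numerator: 200 = 200 + j0
Denominator: (j346)^2 + 280(j346) + 16000 = -103716 + j96880
|N| = √(200² + 0²) ≈ 200, ∠N ≈ 0.00°
|D| = √(103716² + 96880²) ≈ 1.4193e+05, ∠D ≈ 136.95°
|G| = 200 / 1.4193e+05 ≈ 0.0014091
Gain = 20 log₁₀(0.0014091) ≈ -57.02 dB

-57.0 dB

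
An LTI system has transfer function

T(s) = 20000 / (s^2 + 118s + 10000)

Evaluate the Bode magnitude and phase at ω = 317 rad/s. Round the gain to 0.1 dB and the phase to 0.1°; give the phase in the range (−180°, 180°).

At s = jω = j317:
quadratic: (j317)² + 118·j317 + 10000 = -90489 + j37406 → |·| ≈ 97916, ∠ ≈ 157.54°
|T| = 20000 / 97916 ≈ 0.20426
Gain = 20 log₁₀(0.20426) ≈ -13.80 dB
∠T = 0.00° − 157.54° = -157.54°

-13.8 dB, -157.5°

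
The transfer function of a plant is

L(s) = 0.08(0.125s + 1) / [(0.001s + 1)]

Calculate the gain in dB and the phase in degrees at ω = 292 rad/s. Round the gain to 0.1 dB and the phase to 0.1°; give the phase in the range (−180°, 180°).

9.0 dB, 72.2°

At ω = 292 rad/s:
zero (1 + j292·0.125) = 1 + j36.5 → |·| ≈ 36.514, ∠ ≈ 88.43°
pole (1 + j292·0.001) = 1 + j0.292 → |·| ≈ 1.0418, ∠ ≈ 16.28°
|L| = 0.08 · 36.514 / (1.0418) ≈ 2.8039
Gain = 20 log₁₀(2.8039) ≈ 8.96 dB
∠L = (88.43°) − (16.28°) = 72.15°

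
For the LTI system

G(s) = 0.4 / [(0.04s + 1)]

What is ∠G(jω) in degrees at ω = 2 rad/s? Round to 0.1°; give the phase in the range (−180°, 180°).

-4.6°

At ω = 2 rad/s:
pole (1 + j2·0.04) = 1 + j0.08 → |·| ≈ 1.0032, ∠ ≈ 4.57°
∠G = (0°) − (4.57°) = -4.57°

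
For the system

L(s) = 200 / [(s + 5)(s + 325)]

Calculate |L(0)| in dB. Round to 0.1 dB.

-18.2 dB

L(0) = 200 / (5·325) ≈ 0.12308
20 log₁₀(0.12308) ≈ -18.20 dB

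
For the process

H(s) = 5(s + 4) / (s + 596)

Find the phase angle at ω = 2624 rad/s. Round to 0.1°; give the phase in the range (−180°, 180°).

12.7°

At s = jω = j2624:
zero (s+4): 4 + j2624 → |·| = √(4²+2624²) = √6885392 ≈ 2624, ∠ = arctan(2624/4) ≈ 89.91°
pole (s+596): 596 + j2624 → |·| = √(596²+2624²) = √7240592 ≈ 2690.8, ∠ = arctan(2624/596) ≈ 77.20°
∠H = 89.91° − 77.20° = 12.71°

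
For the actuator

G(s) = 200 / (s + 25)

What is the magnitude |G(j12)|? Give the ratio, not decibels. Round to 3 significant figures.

At s = jω = j12:
pole (s+25): 25 + j12 → |·| = √(25²+12²) = √769 ≈ 27.731, ∠ = arctan(12/25) ≈ 25.64°
|G| = 200 / 27.731 ≈ 7.2121

7.21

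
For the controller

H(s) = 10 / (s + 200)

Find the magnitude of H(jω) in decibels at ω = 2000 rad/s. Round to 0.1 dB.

-46.1 dB

Substitute s = j2000:
Numerator: 10 = 10 + j0
Denominator: (j2000) + 200 = 200 + j2000
|N| = √(10² + 0²) ≈ 10, ∠N ≈ 0.00°
|D| = √(200² + 2000²) ≈ 2010, ∠D ≈ 84.29°
|H| = 10 / 2010 ≈ 0.0049751
Gain = 20 log₁₀(0.0049751) ≈ -46.06 dB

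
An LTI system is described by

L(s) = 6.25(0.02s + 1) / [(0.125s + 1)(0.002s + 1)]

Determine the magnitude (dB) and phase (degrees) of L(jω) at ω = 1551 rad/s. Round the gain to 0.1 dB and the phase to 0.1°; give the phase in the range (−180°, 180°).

-10.3 dB, -73.7°

At ω = 1551 rad/s:
zero (1 + j1551·0.02) = 1 + j31.02 → |·| ≈ 31.036, ∠ ≈ 88.15°
pole (1 + j1551·0.125) = 1 + j193.875 → |·| ≈ 193.88, ∠ ≈ 89.70°
pole (1 + j1551·0.002) = 1 + j3.102 → |·| ≈ 3.2592, ∠ ≈ 72.13°
|L| = 6.25 · 31.036 / (193.88 · 3.2592) ≈ 0.30697
Gain = 20 log₁₀(0.30697) ≈ -10.26 dB
∠L = (88.15°) − (89.70° + 72.13°) = -73.68°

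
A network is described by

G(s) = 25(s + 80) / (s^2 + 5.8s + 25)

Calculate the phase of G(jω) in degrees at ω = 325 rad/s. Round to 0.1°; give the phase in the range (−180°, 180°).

-102.8°

At s = jω = j325:
zero (s+80): 80 + j325 → |·| = √(80²+325²) = √112025 ≈ 334.7, ∠ = arctan(325/80) ≈ 76.17°
quadratic: (j325)² + 5.8·j325 + 25 = -105600 + j1885 → |·| ≈ 1.0562e+05, ∠ ≈ 178.98°
∠G = 76.17° − 178.98° = -102.81°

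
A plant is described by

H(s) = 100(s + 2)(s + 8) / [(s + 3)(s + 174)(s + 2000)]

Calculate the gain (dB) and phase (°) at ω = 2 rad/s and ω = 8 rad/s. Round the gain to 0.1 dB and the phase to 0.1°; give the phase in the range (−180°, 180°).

ω = 2: -54.6 dB, 24.6°; ω = 8: -50.1 dB, 48.7°

At s = jω = j2:
zero (s+2): 2 + j2 → |·| = √(2²+2²) = √8 ≈ 2.8284, ∠ = arctan(2/2) ≈ 45.00°
zero (s+8): 8 + j2 → |·| = √(8²+2²) = √68 ≈ 8.2462, ∠ = arctan(2/8) ≈ 14.04°
pole (s+3): 3 + j2 → |·| = √(3²+2²) = √13 ≈ 3.6056, ∠ = arctan(2/3) ≈ 33.69°
pole (s+174): 174 + j2 → |·| = √(174²+2²) = √30280 ≈ 174.01, ∠ = arctan(2/174) ≈ 0.66°
pole (s+2000): 2000 + j2 → |·| = √(2000²+2²) = √4000004 ≈ 2000, ∠ = arctan(2/2000) ≈ 0.06°
|H| = 100 · 23.324 / 1.2548e+06 ≈ 0.0018588
Gain = 20 log₁₀(0.0018588) ≈ -54.62 dB
∠H = 59.04° − 34.41° = 24.63°

At s = jω = j8:
zero (s+2): 2 + j8 → |·| = √(2²+8²) = √68 ≈ 8.2462, ∠ = arctan(8/2) ≈ 75.96°
zero (s+8): 8 + j8 → |·| = √(8²+8²) = √128 ≈ 11.314, ∠ = arctan(8/8) ≈ 45.00°
pole (s+3): 3 + j8 → |·| = √(3²+8²) = √73 ≈ 8.544, ∠ = arctan(8/3) ≈ 69.44°
pole (s+174): 174 + j8 → |·| = √(174²+8²) = √30340 ≈ 174.18, ∠ = arctan(8/174) ≈ 2.63°
pole (s+2000): 2000 + j8 → |·| = √(2000²+8²) = √4000064 ≈ 2000, ∠ = arctan(8/2000) ≈ 0.23°
|H| = 100 · 93.298 / 2.9764e+06 ≈ 0.0031346
Gain = 20 log₁₀(0.0031346) ≈ -50.08 dB
∠H = 120.96° − 72.30° = 48.66°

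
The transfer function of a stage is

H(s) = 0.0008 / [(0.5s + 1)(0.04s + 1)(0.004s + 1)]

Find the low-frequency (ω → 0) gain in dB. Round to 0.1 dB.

H(0) = 0.0008 · 1 / 1 = 0.0008
20 log₁₀(0.0008) ≈ -61.94 dB

-61.9 dB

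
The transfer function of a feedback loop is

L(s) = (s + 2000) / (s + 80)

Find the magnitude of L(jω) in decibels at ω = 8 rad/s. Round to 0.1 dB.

At s = jω = j8:
zero (s+2000): 2000 + j8 → |·| = √(2000²+8²) = √4000064 ≈ 2000, ∠ = arctan(8/2000) ≈ 0.23°
pole (s+80): 80 + j8 → |·| = √(80²+8²) = √6464 ≈ 80.399, ∠ = arctan(8/80) ≈ 5.71°
|L| = 1 · 2000 / 80.399 ≈ 24.876
Gain = 20 log₁₀(24.876) ≈ 27.92 dB

27.9 dB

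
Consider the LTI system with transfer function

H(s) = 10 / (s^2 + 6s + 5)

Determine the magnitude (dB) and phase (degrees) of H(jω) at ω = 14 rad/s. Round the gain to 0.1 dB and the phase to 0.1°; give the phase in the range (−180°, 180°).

-26.4 dB, -156.3°

Substitute s = j14:
Numerator: 10 = 10 + j0
Denominator: (j14)^2 + 6(j14) + 5 = -191 + j84
|N| = √(10² + 0²) ≈ 10, ∠N ≈ 0.00°
|D| = √(191² + 84²) ≈ 208.66, ∠D ≈ 156.26°
|H| = 10 / 208.66 ≈ 0.047925
Gain = 20 log₁₀(0.047925) ≈ -26.39 dB
∠H = 0.00° − 156.26° = -156.26°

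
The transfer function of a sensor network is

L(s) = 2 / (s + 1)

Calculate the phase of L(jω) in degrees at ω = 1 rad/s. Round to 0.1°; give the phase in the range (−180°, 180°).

-45.0°

At s = jω = j1:
pole (s+1): 1 + j1 → |·| = √(1²+1²) = √2 ≈ 1.4142, ∠ = arctan(1/1) ≈ 45.00°
∠L = 0.00° − 45.00° = -45.00°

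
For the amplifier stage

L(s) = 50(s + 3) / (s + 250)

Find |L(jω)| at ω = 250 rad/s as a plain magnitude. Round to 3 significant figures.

At s = jω = j250:
zero (s+3): 3 + j250 → |·| = √(3²+250²) = √62509 ≈ 250.02, ∠ = arctan(250/3) ≈ 89.31°
pole (s+250): 250 + j250 → |·| = √(250²+250²) = √125000 ≈ 353.55, ∠ = arctan(250/250) ≈ 45.00°
|L| = 50 · 250.02 / 353.55 ≈ 35.359

35.4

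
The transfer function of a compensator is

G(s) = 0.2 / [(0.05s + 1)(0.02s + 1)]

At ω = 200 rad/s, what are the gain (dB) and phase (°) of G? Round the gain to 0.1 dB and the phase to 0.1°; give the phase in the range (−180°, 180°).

At ω = 200 rad/s:
pole (1 + j200·0.05) = 1 + j10 → |·| ≈ 10.05, ∠ ≈ 84.29°
pole (1 + j200·0.02) = 1 + j4 → |·| ≈ 4.1231, ∠ ≈ 75.96°
|G| = 0.2 · 1 / (10.05 · 4.1231) ≈ 0.0048266
Gain = 20 log₁₀(0.0048266) ≈ -46.33 dB
∠G = (0°) − (84.29° + 75.96°) = -160.25°

-46.3 dB, -160.3°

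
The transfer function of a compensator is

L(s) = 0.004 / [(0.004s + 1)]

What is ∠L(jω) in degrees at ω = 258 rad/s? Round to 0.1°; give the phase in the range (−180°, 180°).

At ω = 258 rad/s:
pole (1 + j258·0.004) = 1 + j1.032 → |·| ≈ 1.437, ∠ ≈ 45.90°
∠L = (0°) − (45.90°) = -45.90°

-45.9°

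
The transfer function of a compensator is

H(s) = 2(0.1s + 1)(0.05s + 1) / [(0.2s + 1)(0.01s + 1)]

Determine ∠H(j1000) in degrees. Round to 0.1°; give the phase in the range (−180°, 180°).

4.3°

At ω = 1000 rad/s:
zero (1 + j1000·0.1) = 1 + j100 → |·| ≈ 100, ∠ ≈ 89.43°
zero (1 + j1000·0.05) = 1 + j50 → |·| ≈ 50.01, ∠ ≈ 88.85°
pole (1 + j1000·0.2) = 1 + j200 → |·| ≈ 200, ∠ ≈ 89.71°
pole (1 + j1000·0.01) = 1 + j10 → |·| ≈ 10.05, ∠ ≈ 84.29°
∠H = (89.43° + 88.85°) − (89.71° + 84.29°) = 4.28°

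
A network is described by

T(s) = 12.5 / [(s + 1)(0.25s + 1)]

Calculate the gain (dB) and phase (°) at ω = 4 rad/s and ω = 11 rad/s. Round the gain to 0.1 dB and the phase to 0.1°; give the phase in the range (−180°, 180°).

ω = 4: 6.6 dB, -121.0°; ω = 11: -8.3 dB, -154.8°

At ω = 4 rad/s:
pole (1 + j4·1) = 1 + j4 → |·| ≈ 4.1231, ∠ ≈ 75.96°
pole (1 + j4·0.25) = 1 + j1 → |·| ≈ 1.4142, ∠ ≈ 45.00°
|T| = 12.5 · 1 / (4.1231 · 1.4142) ≈ 2.1438
Gain = 20 log₁₀(2.1438) ≈ 6.62 dB
∠T = (0°) − (75.96° + 45.00°) = -120.96°

At ω = 11 rad/s:
pole (1 + j11·1) = 1 + j11 → |·| ≈ 11.045, ∠ ≈ 84.81°
pole (1 + j11·0.25) = 1 + j2.75 → |·| ≈ 2.9262, ∠ ≈ 70.02°
|T| = 12.5 · 1 / (11.045 · 2.9262) ≈ 0.38676
Gain = 20 log₁₀(0.38676) ≈ -8.25 dB
∠T = (0°) − (84.81° + 70.02°) = -154.83°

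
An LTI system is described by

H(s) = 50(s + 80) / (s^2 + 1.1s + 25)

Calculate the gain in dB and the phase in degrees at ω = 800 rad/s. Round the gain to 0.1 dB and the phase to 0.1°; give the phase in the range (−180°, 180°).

At s = jω = j800:
zero (s+80): 80 + j800 → |·| = √(80²+800²) = √646400 ≈ 803.99, ∠ = arctan(800/80) ≈ 84.29°
quadratic: (j800)² + 1.1·j800 + 25 = -639975 + j880 → |·| ≈ 6.3998e+05, ∠ ≈ 179.92°
|H| = 50 · 803.99 / 6.3998e+05 ≈ 0.062814
Gain = 20 log₁₀(0.062814) ≈ -24.04 dB
∠H = 84.29° − 179.92° = -95.63°

-24.0 dB, -95.6°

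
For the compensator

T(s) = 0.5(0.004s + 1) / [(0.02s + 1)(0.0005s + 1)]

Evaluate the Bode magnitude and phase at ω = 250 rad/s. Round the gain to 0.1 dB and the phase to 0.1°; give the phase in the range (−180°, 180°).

At ω = 250 rad/s:
zero (1 + j250·0.004) = 1 + j1 → |·| ≈ 1.4142, ∠ ≈ 45.00°
pole (1 + j250·0.02) = 1 + j5 → |·| ≈ 5.099, ∠ ≈ 78.69°
pole (1 + j250·0.0005) = 1 + j0.125 → |·| ≈ 1.0078, ∠ ≈ 7.13°
|T| = 0.5 · 1.4142 / (5.099 · 1.0078) ≈ 0.1376
Gain = 20 log₁₀(0.1376) ≈ -17.23 dB
∠T = (45.00°) − (78.69° + 7.13°) = -40.82°

-17.2 dB, -40.8°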